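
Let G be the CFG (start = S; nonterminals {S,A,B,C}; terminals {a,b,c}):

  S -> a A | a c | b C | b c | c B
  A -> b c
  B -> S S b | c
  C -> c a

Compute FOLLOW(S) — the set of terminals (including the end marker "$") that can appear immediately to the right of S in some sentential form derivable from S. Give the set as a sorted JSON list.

Compute FIRST by fixpoint:
iter 1:
  A via A→b c: +{b}
  B via B→c: +{c}
  C via C→c a: +{c}
  S via S→a A: +{a}
  S via S→b C: +{b}
  S via S→c B: +{c}
  FIRST(S)={a,b,c}  FIRST(A)={b}  FIRST(B)={c}  FIRST(C)={c}
iter 2:
  B via B→S S b: +{a,b}
  FIRST(S)={a,b,c}  FIRST(A)={b}  FIRST(B)={a,b,c}  FIRST(C)={c}
iter 3: done
  FIRST(S)={a,b,c}  FIRST(A)={b}  FIRST(B)={a,b,c}  FIRST(C)={c}

FOLLOW iteration:
seed FOLLOW(S) with $
[1]
  B→S S b: FOLLOW(S) ⊇ FIRST(S) = {a,b,c}; new: +{a,b,c}
  S→a A: FOLLOW(A) ⊇ FOLLOW(S) ⊇ {$,a,b,c}; new: +{$,a,b,c}
  S→b C: FOLLOW(C) ⊇ FOLLOW(S) ⊇ {$,a,b,c}; new: +{$,a,b,c}
  S→c B: FOLLOW(B) ⊇ FOLLOW(S) ⊇ {$,a,b,c}; new: +{$,a,b,c}
  FOLLOW(S)={$,a,b,c}  FOLLOW(A)={$,a,b,c}  FOLLOW(B)={$,a,b,c}  FOLLOW(C)={$,a,b,c}
[2] (stable)
  FOLLOW(S)={$,a,b,c}  FOLLOW(A)={$,a,b,c}  FOLLOW(B)={$,a,b,c}  FOLLOW(C)={$,a,b,c}

FOLLOW(S) = ["$", "a", "b", "c"]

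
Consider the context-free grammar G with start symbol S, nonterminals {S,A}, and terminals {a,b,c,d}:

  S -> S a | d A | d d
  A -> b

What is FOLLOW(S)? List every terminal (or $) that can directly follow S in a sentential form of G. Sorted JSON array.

Compute FIRST by fixpoint:
pass 1:
  A via A→b: +{b}
  S via S→d A: +{d}
  S: {d}  A: {b}
pass 2: (stable)
  S: {d}  A: {b}

Compute FOLLOW by fixpoint:
initialize: $ ∈ FOLLOW(S)
round 1:
  S→S a: FOLLOW(S) ⊇ FIRST(a) = {a}; new: +{a}
  S→d A: FOLLOW(A) ⊇ FOLLOW(S) ⊇ {$,a}; new: +{$,a}
  S: {$,a}  A: {$,a}
round 2: — fixpoint
  S: {$,a}  A: {$,a}

FOLLOW(S) = ["$", "a"]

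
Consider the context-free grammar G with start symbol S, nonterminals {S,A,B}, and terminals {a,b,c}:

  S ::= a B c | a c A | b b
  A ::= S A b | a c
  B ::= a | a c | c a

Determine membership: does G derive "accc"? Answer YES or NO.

CNF form of G:
  S -> T0 T0 | T1 X4 | T1 X5
  A -> S X3 | T1 T2
  B -> T1 T2 | T2 T1 | a
  T0 -> b
  T1 -> a
  T2 -> c
  X3 -> A T0
  X4 -> B T2
  X5 -> T2 A

Fill CYK table bottom-up:
  T[0,0] 'a' = {B,T1}  orig:{B}
  T[1,1] 'c' = {T2}  orig:{}
  T[2,2] 'c' = {T2}  orig:{}
  T[3,3] 'c' = {T2}  orig:{}
  T[0,1] 'ac' = {A,B,X4}  orig:{A,B}
  T[1,2] 'cc' = ∅
  T[2,3] 'cc' = ∅
  T[0,2] 'acc' = {X4}  orig:{}
  T[1,3] 'ccc' = ∅
  T[0,3] 'accc' = ∅

S ∉ T[0,3] ⇒ NO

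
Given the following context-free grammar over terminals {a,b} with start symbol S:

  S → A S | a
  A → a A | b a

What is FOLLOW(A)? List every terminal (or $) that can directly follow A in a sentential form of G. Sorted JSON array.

Compute FIRST by fixpoint:
round 1:
  A via A→a A: +{a}
  A via A→b a: +{b}
  S via S→A S: +{a,b}
  FIRST(S)={a,b}  FIRST(A)={a,b}
round 2: done
  FIRST(S)={a,b}  FIRST(A)={a,b}

FOLLOW iteration:
FOLLOW(S) := {$}
[1]
  S→A S: FOLLOW(A) ⊇ FIRST(S) = {a,b}; new: +{a,b}
  S: {$}  A: {a,b}
[2] done
  S: {$}  A: {a,b}

FOLLOW(A) = ["a", "b"]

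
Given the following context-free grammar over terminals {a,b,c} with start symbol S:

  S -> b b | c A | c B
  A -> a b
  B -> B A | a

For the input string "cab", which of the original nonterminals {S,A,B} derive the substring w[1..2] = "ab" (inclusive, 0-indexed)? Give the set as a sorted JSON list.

CNF form of G:
  S -> T1 T1 | T2 A | T2 B
  A -> T0 T1
  B -> B A | a
  T0 -> a
  T1 -> b
  T2 -> c

Fill CYK table bottom-up — only the sub-triangle for w[1..2]:
  T[1,1] 'a' = {B,T0}  orig:{B}
  T[2,2] 'b' = {T1}  orig:{}
  T[1,2] 'ab' = {A}

Original NTs in T[1,2] deriving "ab": ["A"]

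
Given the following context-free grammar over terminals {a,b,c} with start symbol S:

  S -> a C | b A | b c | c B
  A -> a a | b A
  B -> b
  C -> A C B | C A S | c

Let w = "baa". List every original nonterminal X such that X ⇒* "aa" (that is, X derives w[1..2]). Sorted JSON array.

Convert to CNF:
  S -> T0 C | T1 A | T1 T2 | T2 B
  A -> T0 T0 | T1 A
  B -> b
  C -> A X3 | C X4 | c
  T0 -> a
  T1 -> b
  T2 -> c
  X3 -> C B
  X4 -> A S

CYK fill, restricted to cells inside w[1..2]:
  T[1,1] 'a' = {T0}  orig:{}
  T[2,2] 'a' = {T0}  orig:{}
  T[1,2] 'aa' = {A}

Original NTs in T[1,2] deriving "aa": ["A"]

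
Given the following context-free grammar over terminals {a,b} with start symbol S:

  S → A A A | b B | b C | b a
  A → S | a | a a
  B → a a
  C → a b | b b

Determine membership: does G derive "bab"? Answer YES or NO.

Convert to CNF:
  S -> A X3 | T1 B | T1 C | T1 T0
  A -> A X2 | T0 T0 | T1 B | T1 C | T1 T0 | a
  B -> T0 T0
  C -> T0 T1 | T1 T1
  T0 -> a
  T1 -> b
  X2 -> A A
  X3 -> A A

Fill CYK table bottom-up:
  cell(0,0) b: {T1}  orig:{}
  cell(1,1) a: {A,T0}  orig:{A}
  cell(2,2) b: {T1}  orig:{}
  cell(0,1) ba: {A,S}
  cell(1,2) ab: {C}
  cell(0,2) bab: {A,S}

S ∈ T[0,2] ⇒ YES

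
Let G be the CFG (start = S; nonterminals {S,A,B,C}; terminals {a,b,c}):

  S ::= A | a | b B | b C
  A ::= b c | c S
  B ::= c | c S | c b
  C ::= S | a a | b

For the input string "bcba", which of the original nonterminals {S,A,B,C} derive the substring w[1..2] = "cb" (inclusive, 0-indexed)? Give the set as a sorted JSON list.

Convert to CNF:
  S -> T0 B | T0 C | T0 T1 | T1 S | a
  A -> T0 T1 | T1 S
  B -> T1 S | T1 T0 | c
  C -> T0 B | T0 C | T0 T1 | T1 S | T2 T2 | a | b
  T0 -> b
  T1 -> c
  T2 -> a

CYK table (by increasing span), restricted to cells inside w[1..2]:
  T[1,1] 'c' = {B,T1}  orig:{B}
  T[2,2] 'b' = {C,T0}  orig:{C}
  T[1,2] 'cb' = {B}

Original NTs in T[1,2] deriving "cb": ["B"]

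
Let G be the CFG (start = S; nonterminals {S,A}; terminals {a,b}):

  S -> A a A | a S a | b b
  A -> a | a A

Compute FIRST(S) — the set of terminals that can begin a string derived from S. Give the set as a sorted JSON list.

FIRST sets, iterate to fixpoint:
round 1:
  A via A→a: +{a}
  S via S→A a A: +{a}
  S via S→b b: +{b}
  FIRST[S]={a,b}  FIRST[A]={a}
round 2: (no change)
  FIRST[S]={a,b}  FIRST[A]={a}

FIRST(S) = ["a", "b"]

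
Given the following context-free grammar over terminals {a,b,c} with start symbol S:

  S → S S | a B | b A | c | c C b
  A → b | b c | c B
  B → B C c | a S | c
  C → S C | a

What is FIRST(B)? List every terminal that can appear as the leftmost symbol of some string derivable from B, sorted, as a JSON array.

Compute FIRST by fixpoint:
pass 1:
  A via A→b: +{b}
  A via A→c B: +{c}
  B via B→a S: +{a}
  B via B→c: +{c}
  C via C→a: +{a}
  S via S→a B: +{a}
  S via S→b A: +{b}
  S via S→c: +{c}
  FIRST[S]={a,b,c}  FIRST[A]={b,c}  FIRST[B]={a,c}  FIRST[C]={a}
pass 2:
  C via C→S C: +{b,c}
  FIRST[S]={a,b,c}  FIRST[A]={b,c}  FIRST[B]={a,c}  FIRST[C]={a,b,c}
pass 3: (stable)
  FIRST[S]={a,b,c}  FIRST[A]={b,c}  FIRST[B]={a,c}  FIRST[C]={a,b,c}

FIRST(B) = ["a", "c"]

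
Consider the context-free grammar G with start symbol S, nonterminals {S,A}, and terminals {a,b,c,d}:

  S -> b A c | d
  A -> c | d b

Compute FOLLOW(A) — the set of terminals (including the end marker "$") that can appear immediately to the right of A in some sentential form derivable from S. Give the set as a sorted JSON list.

FIRST iteration:
pass 1:
  A via A→c: +{c}
  A via A→d b: +{d}
  S via S→b A c: +{b}
  S via S→d: +{d}
  FIRST[S]={b,d}  FIRST[A]={c,d}
pass 2: — fixpoint
  FIRST[S]={b,d}  FIRST[A]={c,d}

Compute FOLLOW by fixpoint:
initialize: $ ∈ FOLLOW(S)
round 1:
  S→b A c: FOLLOW(A) ⊇ FIRST(c) = {c}; new: +{c}
  FOLLOW(S)={$}  FOLLOW(A)={c}
round 2: (no change)
  FOLLOW(S)={$}  FOLLOW(A)={c}

FOLLOW(A) = ["c"]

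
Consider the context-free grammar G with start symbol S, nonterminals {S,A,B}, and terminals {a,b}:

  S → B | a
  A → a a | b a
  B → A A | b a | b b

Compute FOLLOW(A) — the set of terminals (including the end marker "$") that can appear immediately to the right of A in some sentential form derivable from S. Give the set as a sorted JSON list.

FIRST iteration:
[1]
  A via A→a a: +{a}
  A via A→b a: +{b}
  B via B→A A: +{a,b}
  S via S→B: +{a,b}
  S: {a,b}  A: {a,b}  B: {a,b}
[2] done
  S: {a,b}  A: {a,b}  B: {a,b}

FOLLOW iteration:
FOLLOW(S) := {$}
round 1:
  B→A A: FOLLOW(A) ⊇ FIRST(A) = {a,b}; new: +{a,b}
  S→B: FOLLOW(B) ⊇ FOLLOW(S) ⊇ {$}; new: +{$}
  S: {$}  A: {a,b}  B: {$}
round 2:
  B→A A: FOLLOW(A) ⊇ FOLLOW(B) ⊇ {$}; new: +{$}
  S: {$}  A: {$,a,b}  B: {$}
round 3: (stable)
  S: {$}  A: {$,a,b}  B: {$}

FOLLOW(A) = ["$", "a", "b"]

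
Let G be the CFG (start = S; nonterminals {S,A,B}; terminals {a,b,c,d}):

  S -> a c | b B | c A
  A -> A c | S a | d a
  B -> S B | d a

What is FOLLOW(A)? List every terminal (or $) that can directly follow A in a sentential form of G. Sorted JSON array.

FIRST sets, iterate to fixpoint:
pass 1:
  A via A→d a: +{d}
  B via B→d a: +{d}
  S via S→a c: +{a}
  S via S→b B: +{b}
  S via S→c A: +{c}
  S: {a,b,c}  A: {d}  B: {d}
pass 2:
  A via A→S a: +{a,b,c}
  B via B→S B: +{a,b,c}
  S: {a,b,c}  A: {a,b,c,d}  B: {a,b,c,d}
pass 3: — fixpoint
  S: {a,b,c}  A: {a,b,c,d}  B: {a,b,c,d}

FOLLOW iteration:
FOLLOW(S) := {$}
iter 1:
  A→A c: FOLLOW(A) ⊇ FIRST(c) = {c}; new: +{c}
  A→S a: FOLLOW(S) ⊇ FIRST(a) = {a}; new: +{a}
  B→S B: FOLLOW(S) ⊇ FIRST(B) = {a,b,c,d}; new: +{b,c,d}
  S→b B: FOLLOW(B) ⊇ FOLLOW(S) ⊇ {$,a,b,c,d}; new: +{$,a,b,c,d}
  S→c A: FOLLOW(A) ⊇ FOLLOW(S) ⊇ {$,a,b,c,d}; new: +{$,a,b,d}
  FOLLOW[S]={$,a,b,c,d}  FOLLOW[A]={$,a,b,c,d}  FOLLOW[B]={$,a,b,c,d}
iter 2: (stable)
  FOLLOW[S]={$,a,b,c,d}  FOLLOW[A]={$,a,b,c,d}  FOLLOW[B]={$,a,b,c,d}

FOLLOW(A) = ["$", "a", "b", "c", "d"]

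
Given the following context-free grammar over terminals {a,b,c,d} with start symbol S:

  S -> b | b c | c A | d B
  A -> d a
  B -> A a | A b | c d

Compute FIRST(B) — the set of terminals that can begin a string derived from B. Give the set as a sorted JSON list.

Compute FIRST by fixpoint:
[1]
  A via A→d a: +{d}
  B via B→A a: +{d}
  B via B→c d: +{c}
  S via S→b: +{b}
  S via S→c A: +{c}
  S via S→d B: +{d}
  FIRST(S)={b,c,d}  FIRST(A)={d}  FIRST(B)={c,d}
[2] (no change)
  FIRST(S)={b,c,d}  FIRST(A)={d}  FIRST(B)={c,d}

FIRST(B) = ["c", "d"]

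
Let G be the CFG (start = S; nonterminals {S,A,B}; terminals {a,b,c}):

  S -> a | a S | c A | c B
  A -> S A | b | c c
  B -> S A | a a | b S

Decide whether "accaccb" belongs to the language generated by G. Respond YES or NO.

Convert to CNF:
  S -> T0 A | T0 B | T1 S | a
  A -> S A | T0 T0 | b
  B -> S A | T1 T1 | T2 S
  T0 -> c
  T1 -> a
  T2 -> b

CYK table (by increasing span):
  [0..0]={S,T1}  "a"  orig:{S}
  [1..1]={T0}  "c"  orig:{}
  [2..2]={T0}  "c"  orig:{}
  [3..3]={S,T1}  "a"  orig:{S}
  [4..4]={T0}  "c"  orig:{}
  [5..5]={T0}  "c"  orig:{}
  [6..6]={A,T2}  "b"  orig:{A}
  [0..1]=∅  "ac"
  [1..2]={A}  "cc"
  [2..3]=∅  "ca"
  [3..4]=∅  "ac"
  [4..5]={A}  "cc"
  [5..6]={S}  "cb"
  [0..2]={A,B}  "acc"
  [1..3]=∅  "cca"
  [2..4]=∅  "cac"
  [3..5]={A,B}  "acc"
  [4..6]=∅  "ccb"
  [0..3]=∅  "acca"
  [1..4]=∅  "ccac"
  [2..5]={S}  "cacc"
  [3..6]=∅  "accb"
  [0..4]=∅  "accac"
  [1..5]=∅  "ccacc"
  [2..6]={A,B}  "caccb"
  [0..5]=∅  "accacc"
  [1..6]={S}  "ccaccb"
  [0..6]={S}  "accaccb"

S ∈ T[0,6] ⇒ YES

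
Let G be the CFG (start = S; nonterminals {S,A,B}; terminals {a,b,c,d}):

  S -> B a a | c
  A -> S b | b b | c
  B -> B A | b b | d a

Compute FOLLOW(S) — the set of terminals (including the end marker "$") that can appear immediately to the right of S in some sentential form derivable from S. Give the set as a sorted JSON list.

FIRST sets, iterate to fixpoint:
[1]
  A via A→b b: +{b}
  A via A→c: +{c}
  B via B→b b: +{b}
  B via B→d a: +{d}
  S via S→B a a: +{b,d}
  S via S→c: +{c}
  FIRST[S]={b,c,d}  FIRST[A]={b,c}  FIRST[B]={b,d}
[2]
  A via A→S b: +{d}
  FIRST[S]={b,c,d}  FIRST[A]={b,c,d}  FIRST[B]={b,d}
[3] — fixpoint
  FIRST[S]={b,c,d}  FIRST[A]={b,c,d}  FIRST[B]={b,d}

FOLLOW iteration:
initialize: $ ∈ FOLLOW(S)
round 1:
  A→S b: FOLLOW(S) ⊇ FIRST(b) = {b}; new: +{b}
  B→B A: FOLLOW(B) ⊇ FIRST(A) = {b,c,d}; new: +{b,c,d}
  B→B A: FOLLOW(A) ⊇ FOLLOW(B) ⊇ {b,c,d}; new: +{b,c,d}
  S→B a a: FOLLOW(B) ⊇ FIRST(a) = {a}; new: +{a}
  S: {$,b}  A: {b,c,d}  B: {a,b,c,d}
round 2:
  B→B A: FOLLOW(A) ⊇ FOLLOW(B) ⊇ {a,b,c,d}; new: +{a}
  S: {$,b}  A: {a,b,c,d}  B: {a,b,c,d}
round 3: done
  S: {$,b}  A: {a,b,c,d}  B: {a,b,c,d}

FOLLOW(S) = ["$", "b"]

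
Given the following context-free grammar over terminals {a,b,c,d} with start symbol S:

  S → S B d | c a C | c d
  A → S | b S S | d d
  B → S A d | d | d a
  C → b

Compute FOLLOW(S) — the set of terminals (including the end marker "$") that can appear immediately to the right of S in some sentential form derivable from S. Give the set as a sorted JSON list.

Compute FIRST by fixpoint:
iter 1:
  A via A→b S S: +{b}
  A via A→d d: +{d}
  B via B→d: +{d}
  C via C→b: +{b}
  S via S→c a C: +{c}
  S: {c}  A: {b,d}  B: {d}  C: {b}
iter 2:
  A via A→S: +{c}
  B via B→S A d: +{c}
  S: {c}  A: {b,c,d}  B: {c,d}  C: {b}
iter 3: — fixpoint
  S: {c}  A: {b,c,d}  B: {c,d}  C: {b}

FOLLOW sets:
initialize: $ ∈ FOLLOW(S)
iter 1:
  A→b S S: FOLLOW(S) ⊇ FIRST(S) = {c}; new: +{c}
  B→S A d: FOLLOW(S) ⊇ FIRST(A) = {b,c,d}; new: +{b,d}
  B→S A d: FOLLOW(A) ⊇ FIRST(d) = {d}; new: +{d}
  S→S B d: FOLLOW(B) ⊇ FIRST(d) = {d}; new: +{d}
  S→c a C: FOLLOW(C) ⊇ FOLLOW(S) ⊇ {$,b,c,d}; new: +{$,b,c,d}
  FOLLOW[S]={$,b,c,d}  FOLLOW[A]={d}  FOLLOW[B]={d}  FOLLOW[C]={$,b,c,d}
iter 2: (stable)
  FOLLOW[S]={$,b,c,d}  FOLLOW[A]={d}  FOLLOW[B]={d}  FOLLOW[C]={$,b,c,d}

FOLLOW(S) = ["$", "b", "c", "d"]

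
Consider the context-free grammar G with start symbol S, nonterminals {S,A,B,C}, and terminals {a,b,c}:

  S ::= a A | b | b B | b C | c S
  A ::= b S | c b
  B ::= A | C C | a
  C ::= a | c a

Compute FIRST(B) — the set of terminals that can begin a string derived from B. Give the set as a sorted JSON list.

FIRST sets, iterate to fixpoint:
pass 1:
  A via A→b S: +{b}
  A via A→c b: +{c}
  B via B→A: +{b,c}
  B via B→a: +{a}
  C via C→a: +{a}
  C via C→c a: +{c}
  S via S→a A: +{a}
  S via S→b: +{b}
  S via S→c S: +{c}
  S: {a,b,c}  A: {b,c}  B: {a,b,c}  C: {a,c}
pass 2: done
  S: {a,b,c}  A: {b,c}  B: {a,b,c}  C: {a,c}

FIRST(B) = ["a", "b", "c"]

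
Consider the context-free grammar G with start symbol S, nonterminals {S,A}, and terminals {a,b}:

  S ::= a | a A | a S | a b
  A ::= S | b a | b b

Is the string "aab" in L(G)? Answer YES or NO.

Convert to CNF:
  S -> T0 A | T0 S | T0 T1 | a
  A -> T0 A | T0 S | T0 T1 | T1 T0 | T1 T1 | a
  T0 -> a
  T1 -> b

Fill CYK table bottom-up:
  [0..0]={A,S,T0}  "a"  orig:{A,S}
  [1..1]={A,S,T0}  "a"  orig:{A,S}
  [2..2]={T1}  "b"  orig:{}
  [0..1]={A,S}  "aa"
  [1..2]={A,S}  "ab"
  [0..2]={A,S}  "aab"

S ∈ T[0,2] ⇒ YES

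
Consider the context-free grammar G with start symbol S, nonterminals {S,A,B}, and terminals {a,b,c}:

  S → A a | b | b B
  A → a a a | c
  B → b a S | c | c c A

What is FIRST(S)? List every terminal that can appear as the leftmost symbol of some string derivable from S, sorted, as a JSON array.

FIRST iteration:
pass 1:
  A via A→a a a: +{a}
  A via A→c: +{c}
  B via B→b a S: +{b}
  B via B→c: +{c}
  S via S→A a: +{a,c}
  S via S→b: +{b}
  FIRST(S)={a,b,c}  FIRST(A)={a,c}  FIRST(B)={b,c}
pass 2: done
  FIRST(S)={a,b,c}  FIRST(A)={a,c}  FIRST(B)={b,c}

FIRST(S) = ["a", "b", "c"]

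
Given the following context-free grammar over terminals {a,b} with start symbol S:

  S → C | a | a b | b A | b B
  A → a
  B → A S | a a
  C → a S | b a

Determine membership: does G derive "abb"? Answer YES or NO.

CNF form of G:
  S -> T0 S | T0 T1 | T1 A | T1 B | T1 T0 | a
  A -> a
  B -> A S | T0 T0
  C -> T0 S | T1 T0
  T0 -> a
  T1 -> b

Fill CYK table bottom-up:
  cell(0,0) a: {A,S,T0}  orig:{A,S}
  cell(1,1) b: {T1}  orig:{}
  cell(2,2) b: {T1}  orig:{}
  cell(0,1) ab: {S}
  cell(1,2) bb: ∅
  cell(0,2) abb: ∅

S ∉ T[0,2] ⇒ NO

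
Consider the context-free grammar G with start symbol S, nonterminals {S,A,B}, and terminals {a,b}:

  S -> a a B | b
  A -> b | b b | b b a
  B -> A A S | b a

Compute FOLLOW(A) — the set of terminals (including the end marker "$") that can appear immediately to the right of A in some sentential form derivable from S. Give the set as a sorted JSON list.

FIRST iteration:
[1]
  A via A→b: +{b}
  B via B→A A S: +{b}
  S via S→a a B: +{a}
  S via S→b: +{b}
  FIRST(S)={a,b}  FIRST(A)={b}  FIRST(B)={b}
[2] done
  FIRST(S)={a,b}  FIRST(A)={b}  FIRST(B)={b}

FOLLOW sets:
FOLLOW(S) := {$}
round 1:
  B→A A S: FOLLOW(A) ⊇ FIRST(A) = {b}; new: +{b}
  B→A A S: FOLLOW(A) ⊇ FIRST(S) = {a,b}; new: +{a}
  S→a a B: FOLLOW(B) ⊇ FOLLOW(S) ⊇ {$}; new: +{$}
  FOLLOW(S)={$}  FOLLOW(A)={a,b}  FOLLOW(B)={$}
round 2: done
  FOLLOW(S)={$}  FOLLOW(A)={a,b}  FOLLOW(B)={$}

FOLLOW(A) = ["a", "b"]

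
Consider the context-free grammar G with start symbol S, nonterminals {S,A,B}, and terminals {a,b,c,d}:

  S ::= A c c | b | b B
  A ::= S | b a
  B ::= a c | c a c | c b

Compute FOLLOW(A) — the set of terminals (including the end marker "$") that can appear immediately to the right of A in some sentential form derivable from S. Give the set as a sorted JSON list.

FIRST sets, iterate to fixpoint:
round 1:
  A via A→b a: +{b}
  B via B→a c: +{a}
  B via B→c a c: +{c}
  S via S→A c c: +{b}
  FIRST[S]={b}  FIRST[A]={b}  FIRST[B]={a,c}
round 2: (stable)
  FIRST[S]={b}  FIRST[A]={b}  FIRST[B]={a,c}

FOLLOW iteration:
seed FOLLOW(S) with $
[1]
  S→A c c: FOLLOW(A) ⊇ FIRST(c) = {c}; new: +{c}
  S→b B: FOLLOW(B) ⊇ FOLLOW(S) ⊇ {$}; new: +{$}
  S: {$}  A: {c}  B: {$}
[2]
  A→S: FOLLOW(S) ⊇ FOLLOW(A) ⊇ {c}; new: +{c}
  S→b B: FOLLOW(B) ⊇ FOLLOW(S) ⊇ {$,c}; new: +{c}
  S: {$,c}  A: {c}  B: {$,c}
[3] (stable)
  S: {$,c}  A: {c}  B: {$,c}

FOLLOW(A) = ["c"]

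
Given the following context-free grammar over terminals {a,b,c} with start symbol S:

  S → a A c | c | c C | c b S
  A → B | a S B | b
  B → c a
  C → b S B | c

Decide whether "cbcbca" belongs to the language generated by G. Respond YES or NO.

Convert to CNF:
  S -> T0 X5 | T1 C | T1 X6 | c
  A -> T0 X3 | T1 T0 | b
  B -> T1 T0
  C -> T2 X4 | c
  T0 -> a
  T1 -> c
  T2 -> b
  X3 -> S B
  X4 -> S B
  X5 -> A T1
  X6 -> T2 S

CYK table (by increasing span):
  cell(0,0) c: {C,S,T1}  orig:{C,S}
  cell(1,1) b: {A,T2}  orig:{A}
  cell(2,2) c: {C,S,T1}  orig:{C,S}
  cell(3,3) b: {A,T2}  orig:{A}
  cell(4,4) c: {C,S,T1}  orig:{C,S}
  cell(5,5) a: {T0}  orig:{}
  cell(0,1) cb: ∅
  cell(1,2) bc: {X5,X6}  orig:{}
  cell(2,3) cb: ∅
  cell(3,4) bc: {X5,X6}  orig:{}
  cell(4,5) ca: {A,B}
  cell(0,2) cbc: {S}
  cell(1,3) bcb: ∅
  cell(2,4) cbc: {S}
  cell(3,5) bca: ∅
  cell(0,3) cbcb: ∅
  cell(1,4) bcbc: {X6}  orig:{}
  cell(2,5) cbca: ∅
  cell(0,4) cbcbc: {S}
  cell(1,5) bcbca: ∅
  cell(0,5) cbcbca: ∅

S ∉ T[0,5] ⇒ NO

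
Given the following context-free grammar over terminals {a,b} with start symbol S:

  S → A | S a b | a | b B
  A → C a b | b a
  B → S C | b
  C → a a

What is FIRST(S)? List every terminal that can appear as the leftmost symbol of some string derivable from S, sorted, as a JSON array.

Compute FIRST by fixpoint:
pass 1:
  A via A→b a: +{b}
  B via B→b: +{b}
  C via C→a a: +{a}
  S via S→A: +{b}
  S via S→a: +{a}
  S: {a,b}  A: {b}  B: {b}  C: {a}
pass 2:
  A via A→C a b: +{a}
  B via B→S C: +{a}
  S: {a,b}  A: {a,b}  B: {a,b}  C: {a}
pass 3: — fixpoint
  S: {a,b}  A: {a,b}  B: {a,b}  C: {a}

FIRST(S) = ["a", "b"]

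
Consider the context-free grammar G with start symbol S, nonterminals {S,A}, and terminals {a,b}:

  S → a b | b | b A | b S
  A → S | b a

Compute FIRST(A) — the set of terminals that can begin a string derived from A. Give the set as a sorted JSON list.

FIRST iteration:
pass 1:
  A via A→b a: +{b}
  S via S→a b: +{a}
  S via S→b: +{b}
  FIRST[S]={a,b}  FIRST[A]={b}
pass 2:
  A via A→S: +{a}
  FIRST[S]={a,b}  FIRST[A]={a,b}
pass 3: — fixpoint
  FIRST[S]={a,b}  FIRST[A]={a,b}

FIRST(A) = ["a", "b"]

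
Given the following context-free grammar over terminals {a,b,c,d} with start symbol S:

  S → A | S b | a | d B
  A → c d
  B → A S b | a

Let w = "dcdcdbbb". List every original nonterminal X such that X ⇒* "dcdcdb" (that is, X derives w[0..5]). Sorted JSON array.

Convert to CNF:
  S -> S T2 | T0 T1 | T1 B | a
  A -> T0 T1
  B -> A X3 | a
  T0 -> c
  T1 -> d
  T2 -> b
  X3 -> S T2

CYK table (by increasing span) (cells [i..j] with 0 ≤ i ≤ j ≤ 5 only):
  [0..0]={T1}  "d"  orig:{}
  [1..1]={T0}  "c"  orig:{}
  [2..2]={T1}  "d"  orig:{}
  [3..3]={T0}  "c"  orig:{}
  [4..4]={T1}  "d"  orig:{}
  [5..5]={T2}  "b"  orig:{}
  [0..1]=∅  "dc"
  [1..2]={A,S}  "cd"
  [2..3]=∅  "dc"
  [3..4]={A,S}  "cd"
  [4..5]=∅  "db"
  [0..2]=∅  "dcd"
  [1..3]=∅  "cdc"
  [2..4]=∅  "dcd"
  [3..5]={S,X3}  "cdb"  orig:{S}
  [0..3]=∅  "dcdc"
  [1..4]=∅  "cdcd"
  [2..5]=∅  "dcdb"
  [0..4]=∅  "dcdcd"
  [1..5]={B}  "cdcdb"
  [0..5]={S}  "dcdcdb"

Original NTs in T[0,5] deriving "dcdcdb": ["S"]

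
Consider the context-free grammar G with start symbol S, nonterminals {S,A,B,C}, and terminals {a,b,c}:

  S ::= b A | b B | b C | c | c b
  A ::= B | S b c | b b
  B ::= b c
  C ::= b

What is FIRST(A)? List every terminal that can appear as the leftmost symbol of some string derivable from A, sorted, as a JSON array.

Compute FIRST by fixpoint:
round 1:
  A via A→b b: +{b}
  B via B→b c: +{b}
  C via C→b: +{b}
  S via S→b A: +{b}
  S via S→c: +{c}
  FIRST(S)={b,c}  FIRST(A)={b}  FIRST(B)={b}  FIRST(C)={b}
round 2:
  A via A→S b c: +{c}
  FIRST(S)={b,c}  FIRST(A)={b,c}  FIRST(B)={b}  FIRST(C)={b}
round 3: done
  FIRST(S)={b,c}  FIRST(A)={b,c}  FIRST(B)={b}  FIRST(C)={b}

FIRST(A) = ["b", "c"]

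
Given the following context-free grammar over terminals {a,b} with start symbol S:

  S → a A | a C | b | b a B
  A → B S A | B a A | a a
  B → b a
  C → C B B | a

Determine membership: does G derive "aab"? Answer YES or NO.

Convert to CNF:
  S -> T0 A | T0 C | T1 X5 | b
  A -> B X2 | B X3 | T0 T0
  B -> T1 T0
  C -> C X4 | a
  T0 -> a
  T1 -> b
  X2 -> S A
  X3 -> T0 A
  X4 -> B B
  X5 -> T0 B

Fill CYK table bottom-up:
  cell(0,0) a: {C,T0}  orig:{C}
  cell(1,1) a: {C,T0}  orig:{C}
  cell(2,2) b: {S,T1}  orig:{S}
  cell(0,1) aa: {A,S}
  cell(1,2) ab: ∅
  cell(0,2) aab: ∅

S ∉ T[0,2] ⇒ NO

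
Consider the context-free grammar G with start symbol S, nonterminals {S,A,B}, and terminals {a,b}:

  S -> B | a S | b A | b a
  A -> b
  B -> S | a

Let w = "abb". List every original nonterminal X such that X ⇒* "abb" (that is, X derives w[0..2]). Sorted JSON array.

CNF form of G:
  S -> T0 S | T1 A | T1 T0 | a
  A -> b
  B -> T0 S | T1 A | T1 T0 | a
  T0 -> a
  T1 -> b

CYK fill (cells [i..j] with 0 ≤ i ≤ j ≤ 2 only):
  [0..0]={B,S,T0}  "a"  orig:{B,S}
  [1..1]={A,T1}  "b"  orig:{A}
  [2..2]={A,T1}  "b"  orig:{A}
  [0..1]=∅  "ab"
  [1..2]={B,S}  "bb"
  [0..2]={B,S}  "abb"

Original NTs in T[0,2] deriving "abb": ["B", "S"]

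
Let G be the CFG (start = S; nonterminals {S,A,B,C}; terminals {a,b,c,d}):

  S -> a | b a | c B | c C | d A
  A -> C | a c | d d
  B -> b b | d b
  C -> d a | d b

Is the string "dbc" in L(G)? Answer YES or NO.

CNF form of G:
  S -> T1 B | T1 C | T2 A | T3 T0 | a
  A -> T0 T1 | T2 T0 | T2 T2 | T2 T3
  B -> T2 T3 | T3 T3
  C -> T2 T0 | T2 T3
  T0 -> a
  T1 -> c
  T2 -> d
  T3 -> b

CYK fill:
  cell(0,0) d: {T2}  orig:{}
  cell(1,1) b: {T3}  orig:{}
  cell(2,2) c: {T1}  orig:{}
  cell(0,1) db: {A,B,C}
  cell(1,2) bc: ∅
  cell(0,2) dbc: ∅

S ∉ T[0,2] ⇒ NO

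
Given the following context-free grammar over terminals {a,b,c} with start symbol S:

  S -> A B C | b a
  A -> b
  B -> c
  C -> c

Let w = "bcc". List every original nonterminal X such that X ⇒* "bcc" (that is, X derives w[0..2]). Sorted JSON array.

Convert to CNF:
  S -> A X2 | T0 T1
  A -> b
  B -> c
  C -> c
  T0 -> b
  T1 -> a
  X2 -> B C

CYK fill, restricted to cells inside w[0..2]:
  T[0,0] 'b' = {A,T0}  orig:{A}
  T[1,1] 'c' = {B,C}
  T[2,2] 'c' = {B,C}
  T[0,1] 'bc' = ∅
  T[1,2] 'cc' = {X2}  orig:{}
  T[0,2] 'bcc' = {S}

Original NTs in T[0,2] deriving "bcc": ["S"]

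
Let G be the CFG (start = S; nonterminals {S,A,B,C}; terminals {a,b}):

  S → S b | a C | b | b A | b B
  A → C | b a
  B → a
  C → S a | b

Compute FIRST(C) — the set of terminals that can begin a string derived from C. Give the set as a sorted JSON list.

FIRST sets, iterate to fixpoint:
iter 1:
  A via A→b a: +{b}
  B via B→a: +{a}
  C via C→b: +{b}
  S via S→a C: +{a}
  S via S→b: +{b}
  FIRST(S)={a,b}  FIRST(A)={b}  FIRST(B)={a}  FIRST(C)={b}
iter 2:
  C via C→S a: +{a}
  FIRST(S)={a,b}  FIRST(A)={b}  FIRST(B)={a}  FIRST(C)={a,b}
iter 3:
  A via A→C: +{a}
  FIRST(S)={a,b}  FIRST(A)={a,b}  FIRST(B)={a}  FIRST(C)={a,b}
iter 4: (stable)
  FIRST(S)={a,b}  FIRST(A)={a,b}  FIRST(B)={a}  FIRST(C)={a,b}

FIRST(C) = ["a", "b"]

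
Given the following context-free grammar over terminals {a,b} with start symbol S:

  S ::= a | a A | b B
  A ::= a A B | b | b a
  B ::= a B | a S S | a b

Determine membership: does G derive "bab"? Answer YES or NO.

CNF form of G:
  S -> T0 A | T1 B | a
  A -> T0 X2 | T1 T0 | b
  B -> T0 B | T0 T1 | T0 X3
  T0 -> a
  T1 -> b
  X2 -> A B
  X3 -> S S

Fill CYK table bottom-up:
  cell(0,0) b: {A,T1}  orig:{A}
  cell(1,1) a: {S,T0}  orig:{S}
  cell(2,2) b: {A,T1}  orig:{A}
  cell(0,1) ba: {A}
  cell(1,2) ab: {B,S}
  cell(0,2) bab: {S,X2}  orig:{S}

S ∈ T[0,2] ⇒ YES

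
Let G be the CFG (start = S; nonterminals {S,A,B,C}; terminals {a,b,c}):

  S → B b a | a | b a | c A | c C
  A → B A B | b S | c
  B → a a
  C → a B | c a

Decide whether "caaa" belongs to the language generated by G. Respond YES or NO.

CNF form of G:
  S -> B X4 | T0 T1 | T2 A | T2 C | a
  A -> B X3 | T0 S | c
  B -> T1 T1
  C -> T1 B | T2 T1
  T0 -> b
  T1 -> a
  T2 -> c
  X3 -> A B
  X4 -> T0 T1

CYK table (by increasing span):
  cell(0,0) c: {A,T2}  orig:{A}
  cell(1,1) a: {S,T1}  orig:{S}
  cell(2,2) a: {S,T1}  orig:{S}
  cell(3,3) a: {S,T1}  orig:{S}
  cell(0,1) ca: {C}
  cell(1,2) aa: {B}
  cell(2,3) aa: {B}
  cell(0,2) caa: {X3}  orig:{}
  cell(1,3) aaa: {C}
  cell(0,3) caaa: {S}

S ∈ T[0,3] ⇒ YES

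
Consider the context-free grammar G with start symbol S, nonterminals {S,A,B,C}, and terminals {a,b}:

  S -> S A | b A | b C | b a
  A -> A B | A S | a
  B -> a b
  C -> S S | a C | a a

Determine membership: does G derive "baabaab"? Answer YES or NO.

CNF form of G:
  S -> S A | T1 A | T1 C | T1 T0
  A -> A B | A S | a
  B -> T0 T1
  C -> S S | T0 C | T0 T0
  T0 -> a
  T1 -> b

CYK fill:
  cell(0,0) b: {T1}  orig:{}
  cell(1,1) a: {A,T0}  orig:{A}
  cell(2,2) a: {A,T0}  orig:{A}
  cell(3,3) b: {T1}  orig:{}
  cell(4,4) a: {A,T0}  orig:{A}
  cell(5,5) a: {A,T0}  orig:{A}
  cell(6,6) b: {T1}  orig:{}
  cell(0,1) ba: {S}
  cell(1,2) aa: {C}
  cell(2,3) ab: {B}
  cell(3,4) ba: {S}
  cell(4,5) aa: {C}
  cell(5,6) ab: {B}
  cell(0,2) baa: {S}
  cell(1,3) aab: {A}
  cell(2,4) aba: {A}
  cell(3,5) baa: {S}
  cell(4,6) aab: {A}
  cell(0,3) baab: {S}
  cell(1,4) aaba: ∅
  cell(2,5) abaa: {A}
  cell(3,6) baab: {S}
  cell(0,4) baaba: {C,S}
  cell(1,5) aabaa: ∅
  cell(2,6) abaab: {A}
  cell(0,5) baabaa: {C,S}
  cell(1,6) aabaab: ∅
  cell(0,6) baabaab: {C,S}

S ∈ T[0,6] ⇒ YES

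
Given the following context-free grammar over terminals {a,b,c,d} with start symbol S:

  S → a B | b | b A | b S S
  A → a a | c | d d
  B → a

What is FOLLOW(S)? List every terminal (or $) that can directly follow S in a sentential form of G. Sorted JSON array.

Compute FIRST by fixpoint:
pass 1:
  A via A→a a: +{a}
  A via A→c: +{c}
  A via A→d d: +{d}
  B via B→a: +{a}
  S via S→a B: +{a}
  S via S→b: +{b}
  FIRST[S]={a,b}  FIRST[A]={a,c,d}  FIRST[B]={a}
pass 2: — fixpoint
  FIRST[S]={a,b}  FIRST[A]={a,c,d}  FIRST[B]={a}

FOLLOW sets:
FOLLOW(S) := {$}
[1]
  S→a B: FOLLOW(B) ⊇ FOLLOW(S) ⊇ {$}; new: +{$}
  S→b A: FOLLOW(A) ⊇ FOLLOW(S) ⊇ {$}; new: +{$}
  S→b S S: FOLLOW(S) ⊇ FIRST(S) = {a,b}; new: +{a,b}
  FOLLOW[S]={$,a,b}  FOLLOW[A]={$}  FOLLOW[B]={$}
[2]
  S→a B: FOLLOW(B) ⊇ FOLLOW(S) ⊇ {$,a,b}; new: +{a,b}
  S→b A: FOLLOW(A) ⊇ FOLLOW(S) ⊇ {$,a,b}; new: +{a,b}
  FOLLOW[S]={$,a,b}  FOLLOW[A]={$,a,b}  FOLLOW[B]={$,a,b}
[3] (stable)
  FOLLOW[S]={$,a,b}  FOLLOW[A]={$,a,b}  FOLLOW[B]={$,a,b}

FOLLOW(S) = ["$", "a", "b"]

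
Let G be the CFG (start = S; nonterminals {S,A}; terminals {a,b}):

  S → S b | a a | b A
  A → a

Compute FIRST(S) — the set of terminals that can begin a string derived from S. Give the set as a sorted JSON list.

Compute FIRST by fixpoint:
[1]
  A via A→a: +{a}
  S via S→a a: +{a}
  S via S→b A: +{b}
  S: {a,b}  A: {a}
[2] — fixpoint
  S: {a,b}  A: {a}

FIRST(S) = ["a", "b"]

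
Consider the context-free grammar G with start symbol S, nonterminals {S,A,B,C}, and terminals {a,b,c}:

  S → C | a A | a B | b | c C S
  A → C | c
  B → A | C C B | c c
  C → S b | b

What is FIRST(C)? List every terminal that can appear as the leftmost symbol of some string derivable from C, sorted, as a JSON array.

FIRST sets, iterate to fixpoint:
[1]
  A via A→c: +{c}
  B via B→A: +{c}
  C via C→b: +{b}
  S via S→C: +{b}
  S via S→a A: +{a}
  S via S→c C S: +{c}
  FIRST[S]={a,b,c}  FIRST[A]={c}  FIRST[B]={c}  FIRST[C]={b}
[2]
  A via A→C: +{b}
  B via B→A: +{b}
  C via C→S b: +{a,c}
  FIRST[S]={a,b,c}  FIRST[A]={b,c}  FIRST[B]={b,c}  FIRST[C]={a,b,c}
[3]
  A via A→C: +{a}
  B via B→A: +{a}
  FIRST[S]={a,b,c}  FIRST[A]={a,b,c}  FIRST[B]={a,b,c}  FIRST[C]={a,b,c}
[4] (no change)
  FIRST[S]={a,b,c}  FIRST[A]={a,b,c}  FIRST[B]={a,b,c}  FIRST[C]={a,b,c}

FIRST(C) = ["a", "b", "c"]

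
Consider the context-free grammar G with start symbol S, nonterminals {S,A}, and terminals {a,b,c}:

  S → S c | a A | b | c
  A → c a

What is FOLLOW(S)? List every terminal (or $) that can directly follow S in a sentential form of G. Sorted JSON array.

Compute FIRST by fixpoint:
[1]
  A via A→c a: +{c}
  S via S→a A: +{a}
  S via S→b: +{b}
  S via S→c: +{c}
  FIRST(S)={a,b,c}  FIRST(A)={c}
[2] (stable)
  FIRST(S)={a,b,c}  FIRST(A)={c}

Compute FOLLOW by fixpoint:
initialize: $ ∈ FOLLOW(S)
iter 1:
  S→S c: FOLLOW(S) ⊇ FIRST(c) = {c}; new: +{c}
  S→a A: FOLLOW(A) ⊇ FOLLOW(S) ⊇ {$,c}; new: +{$,c}
  S: {$,c}  A: {$,c}
iter 2: — fixpoint
  S: {$,c}  A: {$,c}

FOLLOW(S) = ["$", "c"]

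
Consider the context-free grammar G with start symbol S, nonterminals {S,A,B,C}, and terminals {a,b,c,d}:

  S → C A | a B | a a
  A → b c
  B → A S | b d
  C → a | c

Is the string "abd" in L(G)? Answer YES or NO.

Convert to CNF:
  S -> C A | T3 B | T3 T3
  A -> T0 T1
  B -> A S | T0 T2
  C -> a | c
  T0 -> b
  T1 -> c
  T2 -> d
  T3 -> a

CYK fill:
  cell(0,0) a: {C,T3}  orig:{C}
  cell(1,1) b: {T0}  orig:{}
  cell(2,2) d: {T2}  orig:{}
  cell(0,1) ab: ∅
  cell(1,2) bd: {B}
  cell(0,2) abd: {S}

S ∈ T[0,2] ⇒ YES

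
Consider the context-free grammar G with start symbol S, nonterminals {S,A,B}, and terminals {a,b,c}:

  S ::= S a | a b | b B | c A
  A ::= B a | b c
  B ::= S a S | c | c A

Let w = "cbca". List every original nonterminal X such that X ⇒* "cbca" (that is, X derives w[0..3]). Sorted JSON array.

CNF form of G:
  S -> S T0 | T0 T1 | T1 B | T2 A
  A -> B T0 | T1 T2
  B -> S X3 | T2 A | c
  T0 -> a
  T1 -> b
  T2 -> c
  X3 -> T0 S

CYK table (by increasing span) (cells [i..j] with 0 ≤ i ≤ j ≤ 3 only):
  cell(0,0) c: {B,T2}  orig:{B}
  cell(1,1) b: {T1}  orig:{}
  cell(2,2) c: {B,T2}  orig:{B}
  cell(3,3) a: {T0}  orig:{}
  cell(0,1) cb: ∅
  cell(1,2) bc: {A,S}
  cell(2,3) ca: {A}
  cell(0,2) cbc: {B,S}
  cell(1,3) bca: {S}
  cell(0,3) cbca: {A,S}

Original NTs in T[0,3] deriving "cbca": ["A", "S"]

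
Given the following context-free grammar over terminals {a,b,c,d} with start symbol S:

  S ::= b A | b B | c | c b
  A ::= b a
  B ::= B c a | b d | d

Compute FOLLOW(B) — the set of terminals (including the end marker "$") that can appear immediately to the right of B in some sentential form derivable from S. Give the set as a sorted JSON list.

FIRST sets, iterate to fixpoint:
[1]
  A via A→b a: +{b}
  B via B→b d: +{b}
  B via B→d: +{d}
  S via S→b A: +{b}
  S via S→c: +{c}
  S: {b,c}  A: {b}  B: {b,d}
[2] (stable)
  S: {b,c}  A: {b}  B: {b,d}

FOLLOW iteration:
FOLLOW(S) := {$}
pass 1:
  B→B c a: FOLLOW(B) ⊇ FIRST(c) = {c}; new: +{c}
  S→b A: FOLLOW(A) ⊇ FOLLOW(S) ⊇ {$}; new: +{$}
  S→b B: FOLLOW(B) ⊇ FOLLOW(S) ⊇ {$}; new: +{$}
  FOLLOW(S)={$}  FOLLOW(A)={$}  FOLLOW(B)={$,c}
pass 2: done
  FOLLOW(S)={$}  FOLLOW(A)={$}  FOLLOW(B)={$,c}

FOLLOW(B) = ["$", "c"]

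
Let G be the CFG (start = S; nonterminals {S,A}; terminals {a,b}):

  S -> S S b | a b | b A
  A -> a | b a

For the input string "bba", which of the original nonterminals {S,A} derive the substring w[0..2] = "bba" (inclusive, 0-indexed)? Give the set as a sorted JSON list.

CNF form of G:
  S -> S X2 | T0 A | T1 T0
  A -> T0 T1 | a
  T0 -> b
  T1 -> a
  X2 -> S T0

CYK table (by increasing span), restricted to cells inside w[0..2]:
  T[0,0] 'b' = {T0}  orig:{}
  T[1,1] 'b' = {T0}  orig:{}
  T[2,2] 'a' = {A,T1}  orig:{A}
  T[0,1] 'bb' = ∅
  T[1,2] 'ba' = {A,S}
  T[0,2] 'bba' = {S}

Original NTs in T[0,2] deriving "bba": ["S"]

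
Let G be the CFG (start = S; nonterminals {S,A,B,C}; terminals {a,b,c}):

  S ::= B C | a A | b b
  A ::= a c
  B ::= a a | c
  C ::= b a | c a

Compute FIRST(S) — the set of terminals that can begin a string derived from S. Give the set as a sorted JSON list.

FIRST sets, iterate to fixpoint:
[1]
  A via A→a c: +{a}
  B via B→a a: +{a}
  B via B→c: +{c}
  C via C→b a: +{b}
  C via C→c a: +{c}
  S via S→B C: +{a,c}
  S via S→b b: +{b}
  FIRST[S]={a,b,c}  FIRST[A]={a}  FIRST[B]={a,c}  FIRST[C]={b,c}
[2] (no change)
  FIRST[S]={a,b,c}  FIRST[A]={a}  FIRST[B]={a,c}  FIRST[C]={b,c}

FIRST(S) = ["a", "b", "c"]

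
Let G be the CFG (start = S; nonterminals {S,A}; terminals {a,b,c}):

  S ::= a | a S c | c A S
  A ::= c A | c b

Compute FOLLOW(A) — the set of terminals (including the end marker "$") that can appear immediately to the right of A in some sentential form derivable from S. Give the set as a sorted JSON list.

FIRST sets, iterate to fixpoint:
[1]
  A via A→c A: +{c}
  S via S→a: +{a}
  S via S→c A S: +{c}
  S: {a,c}  A: {c}
[2] (stable)
  S: {a,c}  A: {c}

FOLLOW iteration:
FOLLOW(S) := {$}
pass 1:
  S→a S c: FOLLOW(S) ⊇ FIRST(c) = {c}; new: +{c}
  S→c A S: FOLLOW(A) ⊇ FIRST(S) = {a,c}; new: +{a,c}
  FOLLOW[S]={$,c}  FOLLOW[A]={a,c}
pass 2: — fixpoint
  FOLLOW[S]={$,c}  FOLLOW[A]={a,c}

FOLLOW(A) = ["a", "c"]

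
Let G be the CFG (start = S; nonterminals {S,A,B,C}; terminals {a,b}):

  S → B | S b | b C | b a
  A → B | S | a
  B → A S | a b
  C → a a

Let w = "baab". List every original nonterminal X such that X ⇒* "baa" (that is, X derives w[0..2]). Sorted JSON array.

Convert to CNF:
  S -> A S | S T0 | T0 C | T0 T1 | T1 T0
  A -> A S | S T0 | T0 C | T0 T1 | T1 T0 | a
  B -> A S | T1 T0
  C -> T1 T1
  T0 -> b
  T1 -> a

CYK table (by increasing span), restricted to cells inside w[0..2]:
  cell(0,0) b: {T0}  orig:{}
  cell(1,1) a: {A,T1}  orig:{A}
  cell(2,2) a: {A,T1}  orig:{A}
  cell(0,1) ba: {A,S}
  cell(1,2) aa: {C}
  cell(0,2) baa: {A,S}

Original NTs in T[0,2] deriving "baa": ["A", "S"]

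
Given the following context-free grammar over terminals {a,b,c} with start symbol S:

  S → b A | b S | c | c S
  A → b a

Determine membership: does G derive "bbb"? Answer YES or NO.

Convert to CNF:
  S -> T0 A | T0 S | T2 S | c
  A -> T0 T1
  T0 -> b
  T1 -> a
  T2 -> c

CYK table (by increasing span):
  [0..0]={T0}  "b"  orig:{}
  [1..1]={T0}  "b"  orig:{}
  [2..2]={T0}  "b"  orig:{}
  [0..1]=∅  "bb"
  [1..2]=∅  "bb"
  [0..2]=∅  "bbb"

S ∉ T[0,2] ⇒ NO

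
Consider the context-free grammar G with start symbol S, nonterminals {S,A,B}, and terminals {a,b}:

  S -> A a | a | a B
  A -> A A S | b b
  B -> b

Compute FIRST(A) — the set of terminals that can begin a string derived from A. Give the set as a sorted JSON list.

FIRST sets, iterate to fixpoint:
round 1:
  A via A→b b: +{b}
  B via B→b: +{b}
  S via S→A a: +{b}
  S via S→a: +{a}
  FIRST[S]={a,b}  FIRST[A]={b}  FIRST[B]={b}
round 2: (stable)
  FIRST[S]={a,b}  FIRST[A]={b}  FIRST[B]={b}

FIRST(A) = ["b"]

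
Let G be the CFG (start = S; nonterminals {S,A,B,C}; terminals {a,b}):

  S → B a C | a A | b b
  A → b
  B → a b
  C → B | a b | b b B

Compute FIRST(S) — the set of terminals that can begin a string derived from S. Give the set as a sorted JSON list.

FIRST iteration:
iter 1:
  A via A→b: +{b}
  B via B→a b: +{a}
  C via C→B: +{a}
  C via C→b b B: +{b}
  S via S→B a C: +{a}
  S via S→b b: +{b}
  FIRST(S)={a,b}  FIRST(A)={b}  FIRST(B)={a}  FIRST(C)={a,b}
iter 2: — fixpoint
  FIRST(S)={a,b}  FIRST(A)={b}  FIRST(B)={a}  FIRST(C)={a,b}

FIRST(S) = ["a", "b"]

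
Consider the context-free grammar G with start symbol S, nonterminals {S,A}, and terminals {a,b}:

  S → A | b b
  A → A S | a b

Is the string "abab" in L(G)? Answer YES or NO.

Convert to CNF:
  S -> A S | T0 T1 | T1 T1
  A -> A S | T0 T1
  T0 -> a
  T1 -> b

CYK table (by increasing span):
  cell(0,0) a: {T0}  orig:{}
  cell(1,1) b: {T1}  orig:{}
  cell(2,2) a: {T0}  orig:{}
  cell(3,3) b: {T1}  orig:{}
  cell(0,1) ab: {A,S}
  cell(1,2) ba: ∅
  cell(2,3) ab: {A,S}
  cell(0,2) aba: ∅
  cell(1,3) bab: ∅
  cell(0,3) abab: {A,S}

S ∈ T[0,3] ⇒ YES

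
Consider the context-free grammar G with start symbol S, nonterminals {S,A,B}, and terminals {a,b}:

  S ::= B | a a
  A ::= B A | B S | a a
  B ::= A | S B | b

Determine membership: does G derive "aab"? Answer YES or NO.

CNF form of G:
  S -> B A | B S | S B | T0 T0 | b
  A -> B A | B S | T0 T0
  B -> B A | B S | S B | T0 T0 | b
  T0 -> a

CYK table (by increasing span):
  T[0,0] 'a' = {T0}  orig:{}
  T[1,1] 'a' = {T0}  orig:{}
  T[2,2] 'b' = {B,S}
  T[0,1] 'aa' = {A,B,S}
  T[1,2] 'ab' = ∅
  T[0,2] 'aab' = {A,B,S}

S ∈ T[0,2] ⇒ YES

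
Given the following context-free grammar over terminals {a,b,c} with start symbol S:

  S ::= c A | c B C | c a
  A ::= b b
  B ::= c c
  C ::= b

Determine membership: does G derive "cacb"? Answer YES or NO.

Convert to CNF:
  S -> T1 A | T1 T2 | T1 X3
  A -> T0 T0
  B -> T1 T1
  C -> b
  T0 -> b
  T1 -> c
  T2 -> a
  X3 -> B C

Fill CYK table bottom-up:
  T[0,0] 'c' = {T1}  orig:{}
  T[1,1] 'a' = {T2}  orig:{}
  T[2,2] 'c' = {T1}  orig:{}
  T[3,3] 'b' = {C,T0}  orig:{C}
  T[0,1] 'ca' = {S}
  T[1,2] 'ac' = ∅
  T[2,3] 'cb' = ∅
  T[0,2] 'cac' = ∅
  T[1,3] 'acb' = ∅
  T[0,3] 'cacb' = ∅

S ∉ T[0,3] ⇒ NO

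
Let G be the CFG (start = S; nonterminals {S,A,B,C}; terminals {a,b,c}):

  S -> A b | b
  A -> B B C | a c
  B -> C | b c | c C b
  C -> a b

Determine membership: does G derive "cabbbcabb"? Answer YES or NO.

CNF form of G:
  S -> A T2 | b
  A -> B X3 | T0 T1
  B -> T0 T2 | T1 X4 | T2 T1
  C -> T0 T2
  T0 -> a
  T1 -> c
  T2 -> b
  X3 -> B C
  X4 -> C T2

CYK fill:
  cell(0,0) c: {T1}  orig:{}
  cell(1,1) a: {T0}  orig:{}
  cell(2,2) b: {S,T2}  orig:{S}
  cell(3,3) b: {S,T2}  orig:{S}
  cell(4,4) b: {S,T2}  orig:{S}
  cell(5,5) c: {T1}  orig:{}
  cell(6,6) a: {T0}  orig:{}
  cell(7,7) b: {S,T2}  orig:{S}
  cell(8,8) b: {S,T2}  orig:{S}
  cell(0,1) ca: ∅
  cell(1,2) ab: {B,C}
  cell(2,3) bb: ∅
  cell(3,4) bb: ∅
  cell(4,5) bc: {B}
  cell(5,6) ca: ∅
  cell(6,7) ab: {B,C}
  cell(7,8) bb: ∅
  cell(0,2) cab: ∅
  cell(1,3) abb: {X4}  orig:{}
  cell(2,4) bbb: ∅
  cell(3,5) bbc: ∅
  cell(4,6) bca: ∅
  cell(5,7) cab: ∅
  cell(6,8) abb: {X4}  orig:{}
  cell(0,3) cabb: {B}
  cell(1,4) abbb: ∅
  cell(2,5) bbbc: ∅
  cell(3,6) bbca: ∅
  cell(4,7) bcab: {X3}  orig:{}
  cell(5,8) cabb: {B}
  cell(0,4) cabbb: ∅
  cell(1,5) abbbc: ∅
  cell(2,6) bbbca: ∅
  cell(3,7) bbcab: ∅
  cell(4,8) bcabb: ∅
  cell(0,5) cabbbc: ∅
  cell(1,6) abbbca: ∅
  cell(2,7) bbbcab: ∅
  cell(3,8) bbcabb: ∅
  cell(0,6) cabbbca: ∅
  cell(1,7) abbbcab: ∅
  cell(2,8) bbbcabb: ∅
  cell(0,7) cabbbcab: {A}
  cell(1,8) abbbcabb: ∅
  cell(0,8) cabbbcabb: {S}

S ∈ T[0,8] ⇒ YES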